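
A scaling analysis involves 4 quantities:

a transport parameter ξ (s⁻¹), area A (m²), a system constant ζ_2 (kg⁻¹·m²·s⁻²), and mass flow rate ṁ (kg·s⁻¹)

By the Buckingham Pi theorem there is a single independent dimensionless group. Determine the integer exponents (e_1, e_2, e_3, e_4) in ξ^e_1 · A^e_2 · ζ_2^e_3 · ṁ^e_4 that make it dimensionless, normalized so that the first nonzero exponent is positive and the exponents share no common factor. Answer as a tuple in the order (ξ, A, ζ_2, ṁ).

M: e_1·(0) + e_2·(0) + e_3·(-1) + e_4·(1) = 0
L: e_1·(0) + e_2·(2) + e_3·(2) + e_4·(0) = 0
T: e_1·(-1) + e_2·(0) + e_3·(-2) + e_4·(-1) = 0
Solving this homogeneous linear system for the smallest-integer solution (first nonzero entry positive) gives (3, 1, -1, -1).

(3, 1, -1, -1)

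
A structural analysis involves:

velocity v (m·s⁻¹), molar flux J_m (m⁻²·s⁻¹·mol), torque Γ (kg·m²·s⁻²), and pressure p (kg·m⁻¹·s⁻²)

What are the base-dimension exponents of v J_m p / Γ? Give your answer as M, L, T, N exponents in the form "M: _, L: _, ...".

Collect each base-dimension exponent across the product:
  M: (0) + (0) − (1) + (1) = 0
  L: (1) + (-2) − (2) + (-1) = -4
  T: (-1) + (-1) − (-2) + (-2) = -2
  N: (0) + (1) − (0) + (0) = 1
So the dimensions are [L⁻⁴ T⁻² N].

M: 0, L: -4, T: -2, N: 1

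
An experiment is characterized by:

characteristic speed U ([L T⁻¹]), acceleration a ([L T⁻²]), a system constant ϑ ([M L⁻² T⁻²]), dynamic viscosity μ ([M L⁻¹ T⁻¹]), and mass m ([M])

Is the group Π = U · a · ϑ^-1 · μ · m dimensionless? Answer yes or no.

no

Sum the exponent of each base dimension across the product:
  M: [U]_M + [a]_M − [ϑ]_M + [μ]_M + [m]_M = (0) + (0) − (1) + (1) + (1) = 1
  L: [U]_L + [a]_L − [ϑ]_L + [μ]_L + [m]_L = (1) + (1) − (-2) + (-1) + (0) = 3
  T: [U]_T + [a]_T − [ϑ]_T + [μ]_T + [m]_T = (-1) + (-2) − (-2) + (-1) + (0) = -2
Net dimensions [M L³ T⁻²] ≠ [1] — not dimensionless.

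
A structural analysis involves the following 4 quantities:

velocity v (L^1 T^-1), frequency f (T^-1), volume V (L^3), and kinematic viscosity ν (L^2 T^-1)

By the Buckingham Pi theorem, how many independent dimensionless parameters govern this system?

2

There are 4 variables and 2 base dimensions (L, T).
The dimension matrix has rank 2.
Independent dimensionless groups: 4 − 2 = 2.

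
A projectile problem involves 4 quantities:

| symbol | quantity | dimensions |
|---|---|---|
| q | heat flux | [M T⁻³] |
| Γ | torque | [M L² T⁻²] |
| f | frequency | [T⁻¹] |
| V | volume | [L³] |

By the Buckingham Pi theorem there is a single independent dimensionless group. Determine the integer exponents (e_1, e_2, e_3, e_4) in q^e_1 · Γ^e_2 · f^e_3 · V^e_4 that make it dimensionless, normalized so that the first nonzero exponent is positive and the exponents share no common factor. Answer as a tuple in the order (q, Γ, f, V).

(3, -3, -3, 2)

M: e_1·(1) + e_2·(1) + e_3·(0) + e_4·(0) = 0
L: e_1·(0) + e_2·(2) + e_3·(0) + e_4·(3) = 0
T: e_1·(-3) + e_2·(-2) + e_3·(-1) + e_4·(0) = 0
Solving this homogeneous linear system for the smallest-integer solution (first nonzero entry positive) gives (3, -3, -3, 2).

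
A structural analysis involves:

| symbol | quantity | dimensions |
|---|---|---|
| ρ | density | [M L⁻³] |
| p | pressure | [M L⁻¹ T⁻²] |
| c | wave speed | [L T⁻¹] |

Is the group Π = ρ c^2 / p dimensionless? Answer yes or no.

yes

Sum the exponent of each base dimension across the product:
  M: [ρ]_M − [p]_M + 2·[c]_M = (1) − (1) + 2·(0) = 0
  L: [ρ]_L − [p]_L + 2·[c]_L = (-3) − (-1) + 2·(1) = 0
  T: [ρ]_T − [p]_T + 2·[c]_T = (0) − (-2) + 2·(-1) = 0
All base exponents vanish — dimensionless.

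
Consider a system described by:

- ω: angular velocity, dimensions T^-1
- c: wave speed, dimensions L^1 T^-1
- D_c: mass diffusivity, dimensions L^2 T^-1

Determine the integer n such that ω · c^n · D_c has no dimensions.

-2

Balance the L exponent: (1)·n from c, plus (0) + (2) = 2 from the rest, must sum to zero.
n + 2 = 0, so n = -2.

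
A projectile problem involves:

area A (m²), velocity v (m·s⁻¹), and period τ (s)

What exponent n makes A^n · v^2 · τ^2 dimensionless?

-1

Balance the L exponent: (2)·n from A, plus 2·(1) + 2·(0) = 2 from the rest, must sum to zero.
2n + 2 = 0, so n = -1.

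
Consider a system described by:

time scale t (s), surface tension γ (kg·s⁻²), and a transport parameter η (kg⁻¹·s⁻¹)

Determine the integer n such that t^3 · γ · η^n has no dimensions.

1

Balance the M exponent: (-1)·n from η, plus 3·(0) + (1) = 1 from the rest, must sum to zero.
−n + 1 = 0, so n = 1.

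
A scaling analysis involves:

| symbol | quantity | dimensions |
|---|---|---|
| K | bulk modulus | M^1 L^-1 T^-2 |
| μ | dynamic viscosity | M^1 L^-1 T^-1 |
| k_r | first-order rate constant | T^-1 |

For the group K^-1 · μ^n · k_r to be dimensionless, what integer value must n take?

1

Balance the M exponent: (1)·n from μ, plus −(1) + (0) = -1 from the rest, must sum to zero.
n − 1 = 0, so n = 1.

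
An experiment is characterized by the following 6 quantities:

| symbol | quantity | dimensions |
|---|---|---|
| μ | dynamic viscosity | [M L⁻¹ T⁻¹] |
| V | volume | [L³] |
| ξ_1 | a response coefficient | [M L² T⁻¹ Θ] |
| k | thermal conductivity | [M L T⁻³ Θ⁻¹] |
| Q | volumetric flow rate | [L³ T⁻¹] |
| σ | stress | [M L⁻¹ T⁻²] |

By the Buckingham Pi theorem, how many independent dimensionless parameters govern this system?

2

There are 6 variables and 4 base dimensions (M, L, T, Θ).
The dimension matrix has rank 4.
Independent dimensionless groups: 6 − 4 = 2.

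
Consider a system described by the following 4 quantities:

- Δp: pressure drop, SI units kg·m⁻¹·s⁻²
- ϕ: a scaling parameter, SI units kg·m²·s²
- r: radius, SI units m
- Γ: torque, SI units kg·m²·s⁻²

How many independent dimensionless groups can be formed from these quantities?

1

There are 4 variables and 3 base dimensions (M, L, T).
The dimension matrix has rank 3.
Independent dimensionless groups: 4 − 3 = 1.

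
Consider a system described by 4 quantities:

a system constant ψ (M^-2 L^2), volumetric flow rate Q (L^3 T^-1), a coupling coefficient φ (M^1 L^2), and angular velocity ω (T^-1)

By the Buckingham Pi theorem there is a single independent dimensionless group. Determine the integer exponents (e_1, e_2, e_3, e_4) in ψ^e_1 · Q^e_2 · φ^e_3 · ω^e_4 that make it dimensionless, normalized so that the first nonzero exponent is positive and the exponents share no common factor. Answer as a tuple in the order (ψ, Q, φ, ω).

(1, -2, 2, 2)

M: e_1·(-2) + e_2·(0) + e_3·(1) + e_4·(0) = 0
L: e_1·(2) + e_2·(3) + e_3·(2) + e_4·(0) = 0
T: e_1·(0) + e_2·(-1) + e_3·(0) + e_4·(-1) = 0
Solving this homogeneous linear system for the smallest-integer solution (first nonzero entry positive) gives (1, -2, 2, 2).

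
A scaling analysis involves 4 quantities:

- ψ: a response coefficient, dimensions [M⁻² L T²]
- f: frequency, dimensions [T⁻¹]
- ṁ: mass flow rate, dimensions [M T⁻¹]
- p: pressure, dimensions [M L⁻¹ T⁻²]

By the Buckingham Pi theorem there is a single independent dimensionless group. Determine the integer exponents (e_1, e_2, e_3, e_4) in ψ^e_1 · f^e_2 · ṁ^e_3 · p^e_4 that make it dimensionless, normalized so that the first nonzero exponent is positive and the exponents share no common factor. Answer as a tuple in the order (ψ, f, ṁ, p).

(1, -1, 1, 1)

M: e_1·(-2) + e_2·(0) + e_3·(1) + e_4·(1) = 0
L: e_1·(1) + e_2·(0) + e_3·(0) + e_4·(-1) = 0
T: e_1·(2) + e_2·(-1) + e_3·(-1) + e_4·(-2) = 0
Solving this homogeneous linear system for the smallest-integer solution (first nonzero entry positive) gives (1, -1, 1, 1).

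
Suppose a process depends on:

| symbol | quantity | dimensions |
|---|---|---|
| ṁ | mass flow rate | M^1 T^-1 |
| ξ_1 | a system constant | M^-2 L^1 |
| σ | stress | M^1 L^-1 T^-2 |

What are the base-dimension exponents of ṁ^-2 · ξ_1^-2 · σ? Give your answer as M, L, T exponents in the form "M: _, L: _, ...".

Collect each base-dimension exponent across the product:
  M: −2·(1) − 2·(-2) + (1) = 3
  L: −2·(0) − 2·(1) + (-1) = -3
  T: −2·(-1) − 2·(0) + (-2) = 0
So the dimensions are [M³ L⁻³].

M: 3, L: -3, T: 0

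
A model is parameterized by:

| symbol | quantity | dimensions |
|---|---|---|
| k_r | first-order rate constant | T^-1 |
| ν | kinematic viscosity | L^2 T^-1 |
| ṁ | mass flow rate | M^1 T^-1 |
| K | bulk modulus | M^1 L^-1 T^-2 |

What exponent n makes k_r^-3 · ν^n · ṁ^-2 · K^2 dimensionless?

1

Balance the L exponent: (2)·n from ν, plus −3·(0) − 2·(0) + 2·(-1) = -2 from the rest, must sum to zero.
2n − 2 = 0, so n = 1.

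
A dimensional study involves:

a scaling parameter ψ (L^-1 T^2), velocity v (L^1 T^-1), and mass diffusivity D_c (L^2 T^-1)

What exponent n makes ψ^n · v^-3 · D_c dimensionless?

Balance the L exponent: (-1)·n from ψ, plus −3·(1) + (2) = -1 from the rest, must sum to zero.
−n − 1 = 0, so n = -1.

-1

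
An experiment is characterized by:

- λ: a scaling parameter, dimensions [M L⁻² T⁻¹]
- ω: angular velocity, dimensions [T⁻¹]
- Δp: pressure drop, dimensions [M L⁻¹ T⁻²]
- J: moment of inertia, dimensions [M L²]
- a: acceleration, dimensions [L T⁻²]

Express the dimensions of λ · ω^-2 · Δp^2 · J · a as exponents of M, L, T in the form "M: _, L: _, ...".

M: 4, L: -1, T: -5

Collect each base-dimension exponent across the product:
  M: (1) − 2·(0) + 2·(1) + (1) + (0) = 4
  L: (-2) − 2·(0) + 2·(-1) + (2) + (1) = -1
  T: (-1) − 2·(-1) + 2·(-2) + (0) + (-2) = -5
So the dimensions are [M⁴ L⁻¹ T⁻⁵].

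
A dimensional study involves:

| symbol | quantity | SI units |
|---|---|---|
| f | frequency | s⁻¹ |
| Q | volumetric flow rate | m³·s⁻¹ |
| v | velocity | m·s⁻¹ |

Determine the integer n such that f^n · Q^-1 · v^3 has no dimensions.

Balance the T exponent: (-1)·n from f, plus −(-1) + 3·(-1) = -2 from the rest, must sum to zero.
−n − 2 = 0, so n = -2.

-2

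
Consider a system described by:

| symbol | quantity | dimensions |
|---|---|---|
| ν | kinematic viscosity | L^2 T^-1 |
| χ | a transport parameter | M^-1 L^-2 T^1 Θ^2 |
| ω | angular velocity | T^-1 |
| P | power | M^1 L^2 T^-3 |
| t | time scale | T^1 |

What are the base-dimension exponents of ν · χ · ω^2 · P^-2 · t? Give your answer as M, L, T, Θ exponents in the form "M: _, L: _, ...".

M: -3, L: -4, T: 5, Θ: 2

Collect each base-dimension exponent across the product:
  M: (0) + (-1) + 2·(0) − 2·(1) + (0) = -3
  L: (2) + (-2) + 2·(0) − 2·(2) + (0) = -4
  T: (-1) + (1) + 2·(-1) − 2·(-3) + (1) = 5
  Θ: (0) + (2) + 2·(0) − 2·(0) + (0) = 2
So the dimensions are [M⁻³ L⁻⁴ T⁵ Θ²].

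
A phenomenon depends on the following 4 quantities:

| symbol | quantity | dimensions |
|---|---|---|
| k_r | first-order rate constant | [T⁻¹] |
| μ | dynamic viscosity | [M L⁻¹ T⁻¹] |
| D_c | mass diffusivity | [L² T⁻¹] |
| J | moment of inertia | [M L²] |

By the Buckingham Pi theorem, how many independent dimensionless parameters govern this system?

1

There are 4 variables and 3 base dimensions (M, L, T).
The dimension matrix has rank 3.
Independent dimensionless groups: 4 − 3 = 1.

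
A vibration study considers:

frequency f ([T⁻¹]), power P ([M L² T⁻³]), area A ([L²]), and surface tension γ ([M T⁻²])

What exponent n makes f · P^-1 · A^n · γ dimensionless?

1

Balance the L exponent: (2)·n from A, plus (0) − (2) + (0) = -2 from the rest, must sum to zero.
2n − 2 = 0, so n = 1.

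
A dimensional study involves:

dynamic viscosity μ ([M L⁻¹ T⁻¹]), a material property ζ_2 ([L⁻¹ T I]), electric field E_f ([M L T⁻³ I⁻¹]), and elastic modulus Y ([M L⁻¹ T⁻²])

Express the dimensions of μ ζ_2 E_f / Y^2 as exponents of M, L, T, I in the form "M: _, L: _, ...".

Collect each base-dimension exponent across the product:
  M: (1) + (0) + (1) − 2·(1) = 0
  L: (-1) + (-1) + (1) − 2·(-1) = 1
  T: (-1) + (1) + (-3) − 2·(-2) = 1
  I: (0) + (1) + (-1) − 2·(0) = 0
So the dimensions are [L T].

M: 0, L: 1, T: 1, I: 0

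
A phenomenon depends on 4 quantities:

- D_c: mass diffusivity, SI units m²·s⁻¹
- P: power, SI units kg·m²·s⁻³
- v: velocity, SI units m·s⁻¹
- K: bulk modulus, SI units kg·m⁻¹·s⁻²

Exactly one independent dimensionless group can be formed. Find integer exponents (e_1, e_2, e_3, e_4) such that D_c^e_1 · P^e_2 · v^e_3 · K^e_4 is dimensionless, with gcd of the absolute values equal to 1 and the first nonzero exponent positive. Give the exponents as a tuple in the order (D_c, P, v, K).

(2, -1, -1, 1)

M: e_1·(0) + e_2·(1) + e_3·(0) + e_4·(1) = 0
L: e_1·(2) + e_2·(2) + e_3·(1) + e_4·(-1) = 0
T: e_1·(-1) + e_2·(-3) + e_3·(-1) + e_4·(-2) = 0
Solving this homogeneous linear system for the smallest-integer solution (first nonzero entry positive) gives (2, -1, -1, 1).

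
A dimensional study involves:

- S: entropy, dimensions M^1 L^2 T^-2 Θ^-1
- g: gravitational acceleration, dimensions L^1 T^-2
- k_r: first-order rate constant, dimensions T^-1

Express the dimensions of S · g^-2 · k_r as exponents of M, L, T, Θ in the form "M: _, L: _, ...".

Collect each base-dimension exponent across the product:
  M: (1) − 2·(0) + (0) = 1
  L: (2) − 2·(1) + (0) = 0
  T: (-2) − 2·(-2) + (-1) = 1
  Θ: (-1) − 2·(0) + (0) = -1
So the dimensions are [M T Θ⁻¹].

M: 1, L: 0, T: 1, Θ: -1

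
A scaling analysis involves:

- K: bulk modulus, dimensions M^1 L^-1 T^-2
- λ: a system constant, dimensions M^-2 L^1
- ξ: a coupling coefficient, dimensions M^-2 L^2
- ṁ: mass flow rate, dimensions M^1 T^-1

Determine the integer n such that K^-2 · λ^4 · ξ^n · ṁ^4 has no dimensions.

Balance the M exponent: (-2)·n from ξ, plus −2·(1) + 4·(-2) + 4·(1) = -6 from the rest, must sum to zero.
-2n − 6 = 0, so n = -3.

-3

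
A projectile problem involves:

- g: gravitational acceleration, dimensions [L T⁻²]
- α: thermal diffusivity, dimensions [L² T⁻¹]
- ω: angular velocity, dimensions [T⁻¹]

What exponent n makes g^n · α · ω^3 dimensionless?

-2

Balance the L exponent: (1)·n from g, plus (2) + 3·(0) = 2 from the rest, must sum to zero.
n + 2 = 0, so n = -2.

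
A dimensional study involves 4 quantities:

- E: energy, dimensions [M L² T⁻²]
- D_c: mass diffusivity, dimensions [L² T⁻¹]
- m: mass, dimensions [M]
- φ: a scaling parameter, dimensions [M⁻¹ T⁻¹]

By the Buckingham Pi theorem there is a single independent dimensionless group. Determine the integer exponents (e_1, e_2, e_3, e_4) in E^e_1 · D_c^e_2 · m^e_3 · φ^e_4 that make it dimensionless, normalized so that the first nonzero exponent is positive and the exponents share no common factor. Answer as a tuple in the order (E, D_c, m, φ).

(1, -1, -2, -1)

M: e_1·(1) + e_2·(0) + e_3·(1) + e_4·(-1) = 0
L: e_1·(2) + e_2·(2) + e_3·(0) + e_4·(0) = 0
T: e_1·(-2) + e_2·(-1) + e_3·(0) + e_4·(-1) = 0
Solving this homogeneous linear system for the smallest-integer solution (first nonzero entry positive) gives (1, -1, -2, -1).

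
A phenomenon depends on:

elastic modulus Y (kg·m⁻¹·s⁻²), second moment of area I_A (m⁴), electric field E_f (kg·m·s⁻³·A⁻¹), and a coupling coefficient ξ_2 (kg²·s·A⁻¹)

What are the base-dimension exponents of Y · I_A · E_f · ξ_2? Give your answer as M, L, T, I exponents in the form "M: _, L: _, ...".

Collect each base-dimension exponent across the product:
  M: (1) + (0) + (1) + (2) = 4
  L: (-1) + (4) + (1) + (0) = 4
  T: (-2) + (0) + (-3) + (1) = -4
  I: (0) + (0) + (-1) + (-1) = -2
So the dimensions are [M⁴ L⁴ T⁻⁴ I⁻²].

M: 4, L: 4, T: -4, I: -2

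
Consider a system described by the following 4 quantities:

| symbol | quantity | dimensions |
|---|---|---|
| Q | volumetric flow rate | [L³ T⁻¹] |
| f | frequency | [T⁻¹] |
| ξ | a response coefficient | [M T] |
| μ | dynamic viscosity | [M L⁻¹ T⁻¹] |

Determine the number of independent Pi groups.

1

There are 4 variables and 3 base dimensions (M, L, T).
The dimension matrix has rank 3.
Independent dimensionless groups: 4 − 3 = 1.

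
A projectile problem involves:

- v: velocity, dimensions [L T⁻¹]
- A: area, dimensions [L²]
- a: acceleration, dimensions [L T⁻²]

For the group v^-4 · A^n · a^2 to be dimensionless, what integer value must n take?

1

Balance the L exponent: (2)·n from A, plus −4·(1) + 2·(1) = -2 from the rest, must sum to zero.
2n − 2 = 0, so n = 1.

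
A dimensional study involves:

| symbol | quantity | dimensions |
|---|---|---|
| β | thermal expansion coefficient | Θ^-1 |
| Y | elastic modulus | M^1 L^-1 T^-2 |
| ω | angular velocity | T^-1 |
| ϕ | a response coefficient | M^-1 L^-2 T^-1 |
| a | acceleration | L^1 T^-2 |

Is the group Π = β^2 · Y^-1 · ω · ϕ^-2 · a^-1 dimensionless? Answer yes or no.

Sum the exponent of each base dimension across the product:
  M: 2·[β]_M − [Y]_M + [ω]_M − 2·[ϕ]_M − [a]_M = 2·(0) − (1) + (0) − 2·(-1) − (0) = 1
  L: 2·[β]_L − [Y]_L + [ω]_L − 2·[ϕ]_L − [a]_L = 2·(0) − (-1) + (0) − 2·(-2) − (1) = 4
  T: 2·[β]_T − [Y]_T + [ω]_T − 2·[ϕ]_T − [a]_T = 2·(0) − (-2) + (-1) − 2·(-1) − (-2) = 5
  Θ: 2·[β]_Θ − [Y]_Θ + [ω]_Θ − 2·[ϕ]_Θ − [a]_Θ = 2·(-1) − (0) + (0) − 2·(0) − (0) = -2
Net dimensions [M L⁴ T⁵ Θ⁻²] ≠ [1] — not dimensionless.

no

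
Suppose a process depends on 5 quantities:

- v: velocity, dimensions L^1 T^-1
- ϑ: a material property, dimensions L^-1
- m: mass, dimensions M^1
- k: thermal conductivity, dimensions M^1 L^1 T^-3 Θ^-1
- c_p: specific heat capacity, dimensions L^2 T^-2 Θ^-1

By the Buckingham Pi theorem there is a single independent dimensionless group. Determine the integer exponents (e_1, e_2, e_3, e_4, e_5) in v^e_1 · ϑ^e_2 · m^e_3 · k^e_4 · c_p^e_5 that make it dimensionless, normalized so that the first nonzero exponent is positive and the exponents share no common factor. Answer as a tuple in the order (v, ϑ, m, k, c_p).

(1, 2, 1, -1, 1)

M: e_1·(0) + e_2·(0) + e_3·(1) + e_4·(1) + e_5·(0) = 0
L: e_1·(1) + e_2·(-1) + e_3·(0) + e_4·(1) + e_5·(2) = 0
T: e_1·(-1) + e_2·(0) + e_3·(0) + e_4·(-3) + e_5·(-2) = 0
Θ: e_1·(0) + e_2·(0) + e_3·(0) + e_4·(-1) + e_5·(-1) = 0
Solving this homogeneous linear system for the smallest-integer solution (first nonzero entry positive) gives (1, 2, 1, -1, 1).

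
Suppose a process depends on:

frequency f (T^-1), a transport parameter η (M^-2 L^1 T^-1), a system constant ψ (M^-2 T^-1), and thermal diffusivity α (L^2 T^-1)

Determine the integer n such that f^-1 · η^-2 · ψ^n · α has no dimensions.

2

Balance the M exponent: (-2)·n from ψ, plus −(0) − 2·(-2) + (0) = 4 from the rest, must sum to zero.
-2n + 4 = 0, so n = 2.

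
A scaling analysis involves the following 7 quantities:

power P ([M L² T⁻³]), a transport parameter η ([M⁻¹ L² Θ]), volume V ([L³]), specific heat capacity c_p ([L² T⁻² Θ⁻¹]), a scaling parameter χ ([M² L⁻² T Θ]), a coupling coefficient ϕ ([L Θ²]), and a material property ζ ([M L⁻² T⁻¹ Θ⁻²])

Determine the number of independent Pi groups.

3

There are 7 variables and 4 base dimensions (M, L, T, Θ).
The dimension matrix has rank 4.
Independent dimensionless groups: 7 − 4 = 3.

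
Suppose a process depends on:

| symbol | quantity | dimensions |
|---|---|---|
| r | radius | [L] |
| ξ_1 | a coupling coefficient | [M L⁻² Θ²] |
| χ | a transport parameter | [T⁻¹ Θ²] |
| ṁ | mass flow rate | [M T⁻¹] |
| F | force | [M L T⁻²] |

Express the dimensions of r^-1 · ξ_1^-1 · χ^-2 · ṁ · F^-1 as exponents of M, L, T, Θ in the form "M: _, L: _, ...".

M: -1, L: 0, T: 3, Θ: -6

Collect each base-dimension exponent across the product:
  M: −(0) − (1) − 2·(0) + (1) − (1) = -1
  L: −(1) − (-2) − 2·(0) + (0) − (1) = 0
  T: −(0) − (0) − 2·(-1) + (-1) − (-2) = 3
  Θ: −(0) − (2) − 2·(2) + (0) − (0) = -6
So the dimensions are [M⁻¹ T³ Θ⁻⁶].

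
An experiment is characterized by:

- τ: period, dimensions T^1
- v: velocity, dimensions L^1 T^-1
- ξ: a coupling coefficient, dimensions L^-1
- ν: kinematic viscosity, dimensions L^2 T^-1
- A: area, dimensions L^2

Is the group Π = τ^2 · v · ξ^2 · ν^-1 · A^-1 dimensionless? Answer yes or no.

Sum the exponent of each base dimension across the product:
  L: 2·[τ]_L + [v]_L + 2·[ξ]_L − [ν]_L − [A]_L = 2·(0) + (1) + 2·(-1) − (2) − (2) = -5
  T: 2·[τ]_T + [v]_T + 2·[ξ]_T − [ν]_T − [A]_T = 2·(1) + (-1) + 2·(0) − (-1) − (0) = 2
Net dimensions [L⁻⁵ T²] ≠ [1] — not dimensionless.

no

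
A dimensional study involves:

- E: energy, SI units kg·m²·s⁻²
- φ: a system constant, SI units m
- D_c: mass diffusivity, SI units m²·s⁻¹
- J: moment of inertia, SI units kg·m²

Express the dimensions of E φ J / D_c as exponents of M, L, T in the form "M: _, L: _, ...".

M: 2, L: 3, T: -1

Collect each base-dimension exponent across the product:
  M: (1) + (0) − (0) + (1) = 2
  L: (2) + (1) − (2) + (2) = 3
  T: (-2) + (0) − (-1) + (0) = -1
So the dimensions are [M² L³ T⁻¹].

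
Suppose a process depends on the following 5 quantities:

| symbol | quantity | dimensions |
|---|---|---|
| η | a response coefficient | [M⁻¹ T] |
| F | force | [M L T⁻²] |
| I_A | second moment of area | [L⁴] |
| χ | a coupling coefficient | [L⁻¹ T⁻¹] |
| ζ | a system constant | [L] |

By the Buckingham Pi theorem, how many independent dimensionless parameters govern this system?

2

There are 5 variables and 3 base dimensions (M, L, T).
The dimension matrix has rank 3.
Independent dimensionless groups: 5 − 3 = 2.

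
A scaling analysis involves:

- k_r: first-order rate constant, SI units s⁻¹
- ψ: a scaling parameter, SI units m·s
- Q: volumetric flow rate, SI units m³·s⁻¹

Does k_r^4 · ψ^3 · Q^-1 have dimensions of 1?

Sum the exponent of each base dimension across the product:
  L: 4·[k_r]_L + 3·[ψ]_L − [Q]_L = 4·(0) + 3·(1) − (3) = 0
  T: 4·[k_r]_T + 3·[ψ]_T − [Q]_T = 4·(-1) + 3·(1) − (-1) = 0
All base exponents vanish — dimensionless.

yes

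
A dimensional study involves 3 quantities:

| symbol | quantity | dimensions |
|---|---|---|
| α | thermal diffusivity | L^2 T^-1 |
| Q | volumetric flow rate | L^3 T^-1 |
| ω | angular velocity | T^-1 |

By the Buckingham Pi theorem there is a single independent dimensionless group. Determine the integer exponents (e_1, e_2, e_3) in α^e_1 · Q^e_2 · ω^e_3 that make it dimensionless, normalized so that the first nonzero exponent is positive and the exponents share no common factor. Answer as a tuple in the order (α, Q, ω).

L: e_1·(2) + e_2·(3) + e_3·(0) = 0
T: e_1·(-1) + e_2·(-1) + e_3·(-1) = 0
Solving this homogeneous linear system for the smallest-integer solution (first nonzero entry positive) gives (3, -2, -1).

(3, -2, -1)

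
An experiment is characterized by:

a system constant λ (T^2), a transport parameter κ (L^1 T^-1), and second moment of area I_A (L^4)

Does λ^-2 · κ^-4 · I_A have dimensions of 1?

Sum the exponent of each base dimension across the product:
  L: −2·[λ]_L − 4·[κ]_L + [I_A]_L = −2·(0) − 4·(1) + (4) = 0
  T: −2·[λ]_T − 4·[κ]_T + [I_A]_T = −2·(2) − 4·(-1) + (0) = 0
All base exponents vanish — dimensionless.

yes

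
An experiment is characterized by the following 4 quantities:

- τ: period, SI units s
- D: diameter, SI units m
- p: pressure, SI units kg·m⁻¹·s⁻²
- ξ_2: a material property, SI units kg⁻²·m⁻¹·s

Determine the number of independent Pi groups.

There are 4 variables and 3 base dimensions (M, L, T).
The dimension matrix has rank 3.
Independent dimensionless groups: 4 − 3 = 1.

1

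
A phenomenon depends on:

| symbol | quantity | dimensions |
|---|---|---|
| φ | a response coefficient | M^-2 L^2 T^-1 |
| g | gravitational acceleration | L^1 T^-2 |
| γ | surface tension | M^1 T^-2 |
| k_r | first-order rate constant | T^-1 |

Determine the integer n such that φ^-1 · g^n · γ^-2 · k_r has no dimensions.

2

Balance the L exponent: (1)·n from g, plus −(2) − 2·(0) + (0) = -2 from the rest, must sum to zero.
n − 2 = 0, so n = 2.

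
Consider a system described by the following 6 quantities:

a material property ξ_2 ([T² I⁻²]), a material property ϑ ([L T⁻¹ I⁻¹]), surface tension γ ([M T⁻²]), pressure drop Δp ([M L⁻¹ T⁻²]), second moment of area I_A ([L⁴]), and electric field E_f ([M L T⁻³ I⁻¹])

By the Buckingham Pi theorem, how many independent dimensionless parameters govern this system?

2

There are 6 variables and 4 base dimensions (M, L, T, I).
The dimension matrix has rank 4.
Independent dimensionless groups: 6 − 4 = 2.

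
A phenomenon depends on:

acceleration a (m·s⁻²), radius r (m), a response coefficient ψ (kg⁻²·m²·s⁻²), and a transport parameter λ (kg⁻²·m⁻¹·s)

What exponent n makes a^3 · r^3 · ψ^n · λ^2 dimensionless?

-2

Balance the M exponent: (-2)·n from ψ, plus 3·(0) + 3·(0) + 2·(-2) = -4 from the rest, must sum to zero.
-2n − 4 = 0, so n = -2.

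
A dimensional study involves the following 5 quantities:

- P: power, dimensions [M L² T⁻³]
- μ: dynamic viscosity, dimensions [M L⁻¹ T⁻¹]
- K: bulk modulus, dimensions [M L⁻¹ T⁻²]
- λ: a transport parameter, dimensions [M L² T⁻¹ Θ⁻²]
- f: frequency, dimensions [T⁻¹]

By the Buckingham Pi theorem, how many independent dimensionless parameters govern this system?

There are 5 variables and 4 base dimensions (M, L, T, Θ).
The dimension matrix has rank 4.
Independent dimensionless groups: 5 − 4 = 1.

1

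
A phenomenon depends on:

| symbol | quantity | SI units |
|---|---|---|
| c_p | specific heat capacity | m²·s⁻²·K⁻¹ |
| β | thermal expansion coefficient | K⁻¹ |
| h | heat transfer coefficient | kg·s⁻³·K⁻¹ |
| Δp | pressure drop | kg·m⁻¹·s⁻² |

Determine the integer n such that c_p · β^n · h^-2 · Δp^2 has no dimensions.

Balance the Θ exponent: (-1)·n from β, plus (-1) − 2·(-1) + 2·(0) = 1 from the rest, must sum to zero.
−n + 1 = 0, so n = 1.

1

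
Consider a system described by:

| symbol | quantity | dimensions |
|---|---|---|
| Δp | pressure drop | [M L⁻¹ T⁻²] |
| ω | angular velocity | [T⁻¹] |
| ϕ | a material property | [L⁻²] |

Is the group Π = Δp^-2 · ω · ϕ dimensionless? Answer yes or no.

no

Sum the exponent of each base dimension across the product:
  M: −2·[Δp]_M + [ω]_M + [ϕ]_M = −2·(1) + (0) + (0) = -2
  L: −2·[Δp]_L + [ω]_L + [ϕ]_L = −2·(-1) + (0) + (-2) = 0
  T: −2·[Δp]_T + [ω]_T + [ϕ]_T = −2·(-2) + (-1) + (0) = 3
Net dimensions [M⁻² T³] ≠ [1] — not dimensionless.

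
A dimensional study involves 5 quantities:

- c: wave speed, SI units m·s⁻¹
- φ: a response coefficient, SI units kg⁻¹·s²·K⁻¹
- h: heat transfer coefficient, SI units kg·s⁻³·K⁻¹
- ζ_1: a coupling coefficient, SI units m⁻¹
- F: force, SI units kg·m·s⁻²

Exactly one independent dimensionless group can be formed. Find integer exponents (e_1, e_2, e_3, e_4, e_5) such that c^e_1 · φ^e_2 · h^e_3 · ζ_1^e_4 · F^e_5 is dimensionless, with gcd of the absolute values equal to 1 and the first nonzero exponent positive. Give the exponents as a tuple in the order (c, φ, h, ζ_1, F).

(1, 1, -1, 3, 2)

M: e_1·(0) + e_2·(-1) + e_3·(1) + e_4·(0) + e_5·(1) = 0
L: e_1·(1) + e_2·(0) + e_3·(0) + e_4·(-1) + e_5·(1) = 0
T: e_1·(-1) + e_2·(2) + e_3·(-3) + e_4·(0) + e_5·(-2) = 0
Θ: e_1·(0) + e_2·(-1) + e_3·(-1) + e_4·(0) + e_5·(0) = 0
Solving this homogeneous linear system for the smallest-integer solution (first nonzero entry positive) gives (1, 1, -1, 3, 2).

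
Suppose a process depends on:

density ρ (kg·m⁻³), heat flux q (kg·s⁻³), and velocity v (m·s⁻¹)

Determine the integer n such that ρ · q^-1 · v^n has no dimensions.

Balance the L exponent: (1)·n from v, plus (-3) − (0) = -3 from the rest, must sum to zero.
n − 3 = 0, so n = 3.

3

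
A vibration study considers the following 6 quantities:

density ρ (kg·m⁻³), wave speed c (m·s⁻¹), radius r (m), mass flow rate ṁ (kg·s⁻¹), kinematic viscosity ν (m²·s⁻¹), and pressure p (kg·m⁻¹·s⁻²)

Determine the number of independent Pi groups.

There are 6 variables and 3 base dimensions (M, L, T).
The dimension matrix has rank 3.
Independent dimensionless groups: 6 − 3 = 3.

3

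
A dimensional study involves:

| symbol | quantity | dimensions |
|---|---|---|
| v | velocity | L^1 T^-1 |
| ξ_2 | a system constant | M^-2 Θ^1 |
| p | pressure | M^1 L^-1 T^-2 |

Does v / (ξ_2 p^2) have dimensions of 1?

no

Sum the exponent of each base dimension across the product:
  M: [v]_M − [ξ_2]_M − 2·[p]_M = (0) − (-2) − 2·(1) = 0
  L: [v]_L − [ξ_2]_L − 2·[p]_L = (1) − (0) − 2·(-1) = 3
  T: [v]_T − [ξ_2]_T − 2·[p]_T = (-1) − (0) − 2·(-2) = 3
  Θ: [v]_Θ − [ξ_2]_Θ − 2·[p]_Θ = (0) − (1) − 2·(0) = -1
Net dimensions [L³ T³ Θ⁻¹] ≠ [1] — not dimensionless.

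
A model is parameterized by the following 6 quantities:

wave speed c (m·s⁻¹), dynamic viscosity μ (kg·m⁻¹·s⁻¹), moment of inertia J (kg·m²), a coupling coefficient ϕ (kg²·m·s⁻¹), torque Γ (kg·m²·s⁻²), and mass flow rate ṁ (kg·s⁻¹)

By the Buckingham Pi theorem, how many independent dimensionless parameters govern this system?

There are 6 variables and 3 base dimensions (M, L, T).
The dimension matrix has rank 3.
Independent dimensionless groups: 6 − 3 = 3.

3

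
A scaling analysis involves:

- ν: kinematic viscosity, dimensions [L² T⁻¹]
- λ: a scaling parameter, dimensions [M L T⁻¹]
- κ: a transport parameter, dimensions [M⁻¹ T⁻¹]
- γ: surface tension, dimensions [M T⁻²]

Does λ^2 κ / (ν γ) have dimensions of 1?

Sum the exponent of each base dimension across the product:
  M: −[ν]_M + 2·[λ]_M + [κ]_M − [γ]_M = −(0) + 2·(1) + (-1) − (1) = 0
  L: −[ν]_L + 2·[λ]_L + [κ]_L − [γ]_L = −(2) + 2·(1) + (0) − (0) = 0
  T: −[ν]_T + 2·[λ]_T + [κ]_T − [γ]_T = −(-1) + 2·(-1) + (-1) − (-2) = 0
All base exponents vanish — dimensionless.

yes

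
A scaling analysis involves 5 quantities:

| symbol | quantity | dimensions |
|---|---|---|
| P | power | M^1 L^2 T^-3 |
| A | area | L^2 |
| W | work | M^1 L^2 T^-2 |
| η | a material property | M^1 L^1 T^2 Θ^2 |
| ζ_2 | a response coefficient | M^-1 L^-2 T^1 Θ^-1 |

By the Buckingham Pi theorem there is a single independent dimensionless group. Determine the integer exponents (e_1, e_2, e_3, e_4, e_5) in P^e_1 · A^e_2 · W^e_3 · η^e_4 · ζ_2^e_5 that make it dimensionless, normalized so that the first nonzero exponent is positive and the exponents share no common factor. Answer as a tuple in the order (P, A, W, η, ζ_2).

M: e_1·(1) + e_2·(0) + e_3·(1) + e_4·(1) + e_5·(-1) = 0
L: e_1·(2) + e_2·(2) + e_3·(2) + e_4·(1) + e_5·(-2) = 0
T: e_1·(-3) + e_2·(0) + e_3·(-2) + e_4·(2) + e_5·(1) = 0
Θ: e_1·(0) + e_2·(0) + e_3·(0) + e_4·(2) + e_5·(-1) = 0
Solving this homogeneous linear system for the smallest-integer solution (first nonzero entry positive) gives (4, 1, -2, 2, 4).

(4, 1, -2, 2, 4)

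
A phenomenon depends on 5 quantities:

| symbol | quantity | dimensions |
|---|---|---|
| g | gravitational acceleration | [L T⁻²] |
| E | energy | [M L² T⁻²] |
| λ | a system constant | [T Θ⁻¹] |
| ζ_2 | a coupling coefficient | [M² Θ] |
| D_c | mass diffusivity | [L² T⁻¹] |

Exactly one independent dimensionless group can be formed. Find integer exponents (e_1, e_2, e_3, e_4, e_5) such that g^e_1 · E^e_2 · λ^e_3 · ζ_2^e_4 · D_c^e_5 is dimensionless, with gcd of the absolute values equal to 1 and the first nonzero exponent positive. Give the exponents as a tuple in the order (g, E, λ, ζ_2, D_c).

M: e_1·(0) + e_2·(1) + e_3·(0) + e_4·(2) + e_5·(0) = 0
L: e_1·(1) + e_2·(2) + e_3·(0) + e_4·(0) + e_5·(2) = 0
T: e_1·(-2) + e_2·(-2) + e_3·(1) + e_4·(0) + e_5·(-1) = 0
Θ: e_1·(0) + e_2·(0) + e_3·(-1) + e_4·(1) + e_5·(0) = 0
Solving this homogeneous linear system for the smallest-integer solution (first nonzero entry positive) gives (2, -2, 1, 1, 1).

(2, -2, 1, 1, 1)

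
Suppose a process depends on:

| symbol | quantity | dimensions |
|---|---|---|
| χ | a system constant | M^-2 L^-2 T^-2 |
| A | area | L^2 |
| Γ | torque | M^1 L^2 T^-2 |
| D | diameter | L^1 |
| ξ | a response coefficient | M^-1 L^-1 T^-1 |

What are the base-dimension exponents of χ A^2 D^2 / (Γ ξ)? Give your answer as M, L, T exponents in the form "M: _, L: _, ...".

Collect each base-dimension exponent across the product:
  M: (-2) + 2·(0) − (1) + 2·(0) − (-1) = -2
  L: (-2) + 2·(2) − (2) + 2·(1) − (-1) = 3
  T: (-2) + 2·(0) − (-2) + 2·(0) − (-1) = 1
So the dimensions are [M⁻² L³ T].

M: -2, L: 3, T: 1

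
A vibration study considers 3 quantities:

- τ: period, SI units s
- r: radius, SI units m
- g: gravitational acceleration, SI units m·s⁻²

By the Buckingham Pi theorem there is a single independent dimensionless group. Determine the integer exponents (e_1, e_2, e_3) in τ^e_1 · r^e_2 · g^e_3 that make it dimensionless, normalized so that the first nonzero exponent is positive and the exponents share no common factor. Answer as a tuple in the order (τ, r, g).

(2, -1, 1)

L: e_1·(0) + e_2·(1) + e_3·(1) = 0
T: e_1·(1) + e_2·(0) + e_3·(-2) = 0
Solving this homogeneous linear system for the smallest-integer solution (first nonzero entry positive) gives (2, -1, 1).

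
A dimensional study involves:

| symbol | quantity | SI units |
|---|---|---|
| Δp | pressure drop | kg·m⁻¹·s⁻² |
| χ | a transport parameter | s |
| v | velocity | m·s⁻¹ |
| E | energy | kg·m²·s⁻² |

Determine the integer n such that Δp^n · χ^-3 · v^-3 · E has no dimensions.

Balance the M exponent: (1)·n from Δp, plus −3·(0) − 3·(0) + (1) = 1 from the rest, must sum to zero.
n + 1 = 0, so n = -1.

-1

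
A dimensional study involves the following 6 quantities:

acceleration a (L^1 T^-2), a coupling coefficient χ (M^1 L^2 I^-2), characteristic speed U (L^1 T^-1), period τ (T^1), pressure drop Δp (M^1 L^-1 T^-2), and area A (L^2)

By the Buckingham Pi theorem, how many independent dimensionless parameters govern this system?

2

There are 6 variables and 4 base dimensions (M, L, T, I).
The dimension matrix has rank 4.
Independent dimensionless groups: 6 − 4 = 2.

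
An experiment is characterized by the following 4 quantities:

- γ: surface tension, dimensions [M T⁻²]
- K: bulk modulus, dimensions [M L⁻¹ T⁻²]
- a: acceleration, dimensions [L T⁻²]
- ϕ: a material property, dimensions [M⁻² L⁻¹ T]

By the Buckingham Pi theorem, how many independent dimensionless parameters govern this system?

1

There are 4 variables and 3 base dimensions (M, L, T).
The dimension matrix has rank 3.
Independent dimensionless groups: 4 − 3 = 1.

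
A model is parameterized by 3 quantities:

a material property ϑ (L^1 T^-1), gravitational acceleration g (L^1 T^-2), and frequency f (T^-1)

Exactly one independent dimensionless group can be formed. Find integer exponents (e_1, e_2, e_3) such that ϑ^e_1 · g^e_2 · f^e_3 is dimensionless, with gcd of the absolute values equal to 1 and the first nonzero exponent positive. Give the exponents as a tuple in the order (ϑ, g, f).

(1, -1, 1)

L: e_1·(1) + e_2·(1) + e_3·(0) = 0
T: e_1·(-1) + e_2·(-2) + e_3·(-1) = 0
Solving this homogeneous linear system for the smallest-integer solution (first nonzero entry positive) gives (1, -1, 1).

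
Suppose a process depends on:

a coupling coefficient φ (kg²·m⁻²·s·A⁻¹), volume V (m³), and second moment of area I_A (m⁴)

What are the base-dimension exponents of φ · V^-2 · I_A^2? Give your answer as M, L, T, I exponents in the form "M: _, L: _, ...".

Collect each base-dimension exponent across the product:
  M: (2) − 2·(0) + 2·(0) = 2
  L: (-2) − 2·(3) + 2·(4) = 0
  T: (1) − 2·(0) + 2·(0) = 1
  I: (-1) − 2·(0) + 2·(0) = -1
So the dimensions are [M² T I⁻¹].

M: 2, L: 0, T: 1, I: -1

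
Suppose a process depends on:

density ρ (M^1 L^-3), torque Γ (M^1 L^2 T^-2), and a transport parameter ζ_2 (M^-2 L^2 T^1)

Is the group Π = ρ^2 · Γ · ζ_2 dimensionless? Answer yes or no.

no

Sum the exponent of each base dimension across the product:
  M: 2·[ρ]_M + [Γ]_M + [ζ_2]_M = 2·(1) + (1) + (-2) = 1
  L: 2·[ρ]_L + [Γ]_L + [ζ_2]_L = 2·(-3) + (2) + (2) = -2
  T: 2·[ρ]_T + [Γ]_T + [ζ_2]_T = 2·(0) + (-2) + (1) = -1
Net dimensions [M L⁻² T⁻¹] ≠ [1] — not dimensionless.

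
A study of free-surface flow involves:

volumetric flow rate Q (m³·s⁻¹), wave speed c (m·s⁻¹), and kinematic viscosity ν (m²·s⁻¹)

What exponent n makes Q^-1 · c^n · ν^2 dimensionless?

-1

Balance the L exponent: (1)·n from c, plus −(3) + 2·(2) = 1 from the rest, must sum to zero.
n + 1 = 0, so n = -1.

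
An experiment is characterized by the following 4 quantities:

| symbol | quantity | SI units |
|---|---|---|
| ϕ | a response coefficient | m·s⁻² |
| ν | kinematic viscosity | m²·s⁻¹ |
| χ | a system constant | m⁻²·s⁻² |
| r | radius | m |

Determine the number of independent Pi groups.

2

There are 4 variables and 2 base dimensions (L, T).
The dimension matrix has rank 2.
Independent dimensionless groups: 4 − 2 = 2.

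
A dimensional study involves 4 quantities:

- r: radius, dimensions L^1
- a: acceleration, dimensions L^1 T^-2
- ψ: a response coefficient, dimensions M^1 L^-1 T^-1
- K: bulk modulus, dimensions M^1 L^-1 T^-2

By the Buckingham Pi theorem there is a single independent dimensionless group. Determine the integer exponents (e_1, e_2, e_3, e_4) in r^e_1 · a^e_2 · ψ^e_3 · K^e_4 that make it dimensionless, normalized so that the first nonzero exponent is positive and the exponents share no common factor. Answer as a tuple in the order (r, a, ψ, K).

M: e_1·(0) + e_2·(0) + e_3·(1) + e_4·(1) = 0
L: e_1·(1) + e_2·(1) + e_3·(-1) + e_4·(-1) = 0
T: e_1·(0) + e_2·(-2) + e_3·(-1) + e_4·(-2) = 0
Solving this homogeneous linear system for the smallest-integer solution (first nonzero entry positive) gives (1, -1, -2, 2).

(1, -1, -2, 2)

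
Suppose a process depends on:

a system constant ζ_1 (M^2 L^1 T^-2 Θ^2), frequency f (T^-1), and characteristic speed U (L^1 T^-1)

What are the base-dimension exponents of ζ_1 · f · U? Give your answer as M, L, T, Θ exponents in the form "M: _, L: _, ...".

Collect each base-dimension exponent across the product:
  M: (2) + (0) + (0) = 2
  L: (1) + (0) + (1) = 2
  T: (-2) + (-1) + (-1) = -4
  Θ: (2) + (0) + (0) = 2
So the dimensions are [M² L² T⁻⁴ Θ²].

M: 2, L: 2, T: -4, Θ: 2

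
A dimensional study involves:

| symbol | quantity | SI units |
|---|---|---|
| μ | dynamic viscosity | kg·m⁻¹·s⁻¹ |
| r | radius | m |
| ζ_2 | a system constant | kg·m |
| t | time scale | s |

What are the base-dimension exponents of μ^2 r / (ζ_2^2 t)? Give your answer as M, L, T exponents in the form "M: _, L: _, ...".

M: 0, L: -3, T: -3

Collect each base-dimension exponent across the product:
  M: 2·(1) + (0) − 2·(1) − (0) = 0
  L: 2·(-1) + (1) − 2·(1) − (0) = -3
  T: 2·(-1) + (0) − 2·(0) − (1) = -3
So the dimensions are [L⁻³ T⁻³].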